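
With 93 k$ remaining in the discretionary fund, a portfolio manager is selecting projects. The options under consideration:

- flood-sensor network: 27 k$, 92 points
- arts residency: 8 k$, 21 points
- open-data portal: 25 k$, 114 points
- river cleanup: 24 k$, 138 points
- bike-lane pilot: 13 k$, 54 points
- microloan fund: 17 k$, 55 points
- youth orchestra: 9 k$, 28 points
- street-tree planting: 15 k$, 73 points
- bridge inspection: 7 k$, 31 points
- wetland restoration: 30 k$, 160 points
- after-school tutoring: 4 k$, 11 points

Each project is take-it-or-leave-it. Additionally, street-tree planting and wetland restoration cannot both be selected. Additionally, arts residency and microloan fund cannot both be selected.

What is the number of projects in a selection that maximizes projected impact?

The maximum projected impact within 93 k$ is 466.
open-data portal + river cleanup + bike-lane pilot + wetland restoration hits 466 at 92 k$.
Any selection reaching 466 contains exactly 4 projects.

4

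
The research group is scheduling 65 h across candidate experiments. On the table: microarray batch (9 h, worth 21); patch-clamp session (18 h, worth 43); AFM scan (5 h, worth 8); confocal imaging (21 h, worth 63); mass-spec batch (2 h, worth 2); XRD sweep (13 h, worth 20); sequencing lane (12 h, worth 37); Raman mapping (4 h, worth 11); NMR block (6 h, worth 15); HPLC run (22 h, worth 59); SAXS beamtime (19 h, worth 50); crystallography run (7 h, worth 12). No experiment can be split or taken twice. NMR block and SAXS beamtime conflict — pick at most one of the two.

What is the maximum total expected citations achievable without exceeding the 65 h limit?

185

By expected citations per h: sequencing lane 3.08, confocal imaging 3.00, Raman mapping 2.75 lead.
Best packing: confocal imaging + sequencing lane + Raman mapping + NMR block + HPLC run — 65 h, 185 total.
The closest alternative, microarray batch + confocal imaging + sequencing lane + Raman mapping + SAXS beamtime, reaches only 182.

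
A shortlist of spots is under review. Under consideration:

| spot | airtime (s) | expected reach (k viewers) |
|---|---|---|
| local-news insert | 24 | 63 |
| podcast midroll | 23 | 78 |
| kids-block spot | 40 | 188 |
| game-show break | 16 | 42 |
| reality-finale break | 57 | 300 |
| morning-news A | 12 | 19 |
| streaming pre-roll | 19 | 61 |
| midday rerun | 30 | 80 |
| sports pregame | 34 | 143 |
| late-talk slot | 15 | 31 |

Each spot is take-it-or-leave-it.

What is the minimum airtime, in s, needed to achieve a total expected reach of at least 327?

Minimise s subject to total expected reach ≥ 327.
Taking reality-finale break + late-talk slot gives 331 (≥ 327) for 72 s.
Any bundle with less than 72 s falls short of 327.

72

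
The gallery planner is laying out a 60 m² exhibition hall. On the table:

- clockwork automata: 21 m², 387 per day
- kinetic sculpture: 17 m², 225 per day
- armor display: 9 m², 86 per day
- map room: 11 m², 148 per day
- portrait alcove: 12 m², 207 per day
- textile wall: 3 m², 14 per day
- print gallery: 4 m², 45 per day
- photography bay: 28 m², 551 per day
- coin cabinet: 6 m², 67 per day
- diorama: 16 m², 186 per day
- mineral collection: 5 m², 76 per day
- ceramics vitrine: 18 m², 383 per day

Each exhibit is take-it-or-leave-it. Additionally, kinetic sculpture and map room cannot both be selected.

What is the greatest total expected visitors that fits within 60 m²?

1141

The ratio ordering already packs tightly: portrait alcove + photography bay + ceramics vitrine, 58 m², 1141.
The spare 2 m² is too small for any remaining exhibit, and no feasible exchange beats 1141.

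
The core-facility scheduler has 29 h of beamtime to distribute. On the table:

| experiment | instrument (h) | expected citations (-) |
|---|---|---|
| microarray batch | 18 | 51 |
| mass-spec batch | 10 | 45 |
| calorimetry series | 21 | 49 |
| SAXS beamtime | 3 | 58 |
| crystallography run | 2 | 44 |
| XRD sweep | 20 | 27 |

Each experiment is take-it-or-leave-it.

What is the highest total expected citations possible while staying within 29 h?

The ratio heuristic lands on mass-spec batch + SAXS beamtime + crystallography run (147) but leaves 14 h idle.
Replace mass-spec batch with microarray batch: the trade gains 6 net, giving 153 at 23 h.
The spare 6 h is too small for any remaining experiment, and no exchange beats 153.

153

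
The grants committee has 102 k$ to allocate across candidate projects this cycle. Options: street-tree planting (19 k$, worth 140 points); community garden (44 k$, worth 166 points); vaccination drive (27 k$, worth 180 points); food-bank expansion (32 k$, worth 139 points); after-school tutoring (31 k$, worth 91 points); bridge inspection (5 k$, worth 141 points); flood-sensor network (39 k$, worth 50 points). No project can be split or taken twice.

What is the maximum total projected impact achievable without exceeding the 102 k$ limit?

A density-first pass picks street-tree planting + vaccination drive + food-bank expansion + bridge inspection — 600 at 83 k$.
Replace food-bank expansion with community garden: the trade gains 27 net, giving 627 at 95 k$.
No other feasible combination exceeds 627.

627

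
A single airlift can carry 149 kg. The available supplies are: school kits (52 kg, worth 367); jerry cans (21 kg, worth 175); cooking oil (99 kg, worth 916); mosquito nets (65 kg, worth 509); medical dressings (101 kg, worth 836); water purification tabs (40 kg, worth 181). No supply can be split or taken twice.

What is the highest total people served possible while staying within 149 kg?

1097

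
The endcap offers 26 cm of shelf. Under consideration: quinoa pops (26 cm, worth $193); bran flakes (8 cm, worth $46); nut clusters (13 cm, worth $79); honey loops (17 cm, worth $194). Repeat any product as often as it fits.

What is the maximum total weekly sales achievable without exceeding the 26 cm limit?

Density check — honey loops 11.41, quinoa pops 7.42, nut clusters 6.08, bran flakes 5.75 are the best per cm.
Bran flakes + honey loops uses 25 of the 26 cm and totals 240.
Nothing else within 26 cm beats 240.

240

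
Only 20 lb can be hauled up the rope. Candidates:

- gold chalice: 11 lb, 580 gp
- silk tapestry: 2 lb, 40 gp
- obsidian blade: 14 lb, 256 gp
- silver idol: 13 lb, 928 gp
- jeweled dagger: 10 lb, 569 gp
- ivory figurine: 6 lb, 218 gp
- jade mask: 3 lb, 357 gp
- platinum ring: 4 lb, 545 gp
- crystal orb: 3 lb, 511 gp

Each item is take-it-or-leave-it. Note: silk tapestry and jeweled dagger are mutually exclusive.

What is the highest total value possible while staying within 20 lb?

1984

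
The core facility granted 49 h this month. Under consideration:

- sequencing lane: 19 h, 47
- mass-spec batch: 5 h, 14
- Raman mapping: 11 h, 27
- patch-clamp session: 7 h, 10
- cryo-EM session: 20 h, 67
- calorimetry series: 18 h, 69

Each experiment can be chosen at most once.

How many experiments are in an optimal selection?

3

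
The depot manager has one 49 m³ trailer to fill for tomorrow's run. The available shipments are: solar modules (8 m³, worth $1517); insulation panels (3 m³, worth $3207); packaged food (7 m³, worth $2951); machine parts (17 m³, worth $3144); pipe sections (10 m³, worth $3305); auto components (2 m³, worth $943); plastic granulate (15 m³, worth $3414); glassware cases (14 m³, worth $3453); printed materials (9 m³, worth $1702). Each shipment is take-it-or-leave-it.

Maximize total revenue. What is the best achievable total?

16330

Greedy by ratio would take solar modules + insulation panels + packaged food + pipe sections + auto components + glassware cases: 44 m³ used, total 15376.
The 10 m³ tied up in solar modules and auto components is better spent on plastic granulate — total rises to 16330 (49 m³).
Next best is insulation panels + packaged food + pipe sections + auto components + glassware cases + printed materials at 15561 (45 m³) — short by 769.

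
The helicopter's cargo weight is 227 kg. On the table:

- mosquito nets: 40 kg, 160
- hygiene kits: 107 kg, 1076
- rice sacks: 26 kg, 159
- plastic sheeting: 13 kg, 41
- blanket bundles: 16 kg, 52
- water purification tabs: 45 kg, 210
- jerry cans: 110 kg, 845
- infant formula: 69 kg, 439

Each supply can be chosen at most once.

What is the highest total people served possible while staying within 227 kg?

1921

Taking hygiene kits + jerry cans: 217 kg used, 1921 in people served.
Every other selection either busts 227 kg or fails to beat 1921.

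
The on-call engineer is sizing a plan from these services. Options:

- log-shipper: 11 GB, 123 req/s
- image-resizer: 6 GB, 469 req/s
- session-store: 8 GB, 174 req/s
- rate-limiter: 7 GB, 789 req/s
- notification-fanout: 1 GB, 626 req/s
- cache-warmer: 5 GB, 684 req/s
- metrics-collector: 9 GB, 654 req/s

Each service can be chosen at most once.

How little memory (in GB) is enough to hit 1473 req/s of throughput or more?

12

Look for the lowest-memory combination reaching 1473.
Taking rate-limiter + cache-warmer gives 1473 (≥ 1473) for 12 GB.
No combination under 12 GB hits 1473.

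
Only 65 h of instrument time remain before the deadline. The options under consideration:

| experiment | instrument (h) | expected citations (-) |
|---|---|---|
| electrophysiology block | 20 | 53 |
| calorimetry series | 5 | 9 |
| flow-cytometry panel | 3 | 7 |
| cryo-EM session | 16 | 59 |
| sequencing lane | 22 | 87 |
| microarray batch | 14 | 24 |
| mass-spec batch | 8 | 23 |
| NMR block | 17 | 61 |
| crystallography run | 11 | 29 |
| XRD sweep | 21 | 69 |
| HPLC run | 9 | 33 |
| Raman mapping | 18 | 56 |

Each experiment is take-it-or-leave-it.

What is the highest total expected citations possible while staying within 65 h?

240

The ratio ordering already packs tightly: cryo-EM session + sequencing lane + NMR block + HPLC run, 64 h, 240.
Runner-up cryo-EM session + sequencing lane + HPLC run + Raman mapping tops out at 235.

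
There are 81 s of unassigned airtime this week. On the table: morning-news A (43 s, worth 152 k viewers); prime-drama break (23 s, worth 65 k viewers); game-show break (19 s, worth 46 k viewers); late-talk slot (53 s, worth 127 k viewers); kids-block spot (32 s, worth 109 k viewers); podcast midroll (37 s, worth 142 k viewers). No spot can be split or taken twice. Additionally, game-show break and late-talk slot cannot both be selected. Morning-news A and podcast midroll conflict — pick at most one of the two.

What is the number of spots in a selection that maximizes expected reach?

Best achievable expected reach is 261.
One optimal bundle: morning-news A + kids-block spot (75 s).
Any selection reaching 261 contains exactly 2 spots.

2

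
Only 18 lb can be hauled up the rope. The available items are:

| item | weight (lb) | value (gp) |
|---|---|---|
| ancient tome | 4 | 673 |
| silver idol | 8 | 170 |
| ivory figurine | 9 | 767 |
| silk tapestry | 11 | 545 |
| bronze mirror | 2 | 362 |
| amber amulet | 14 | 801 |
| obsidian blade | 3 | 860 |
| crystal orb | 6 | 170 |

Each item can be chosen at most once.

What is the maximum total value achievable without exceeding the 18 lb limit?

2662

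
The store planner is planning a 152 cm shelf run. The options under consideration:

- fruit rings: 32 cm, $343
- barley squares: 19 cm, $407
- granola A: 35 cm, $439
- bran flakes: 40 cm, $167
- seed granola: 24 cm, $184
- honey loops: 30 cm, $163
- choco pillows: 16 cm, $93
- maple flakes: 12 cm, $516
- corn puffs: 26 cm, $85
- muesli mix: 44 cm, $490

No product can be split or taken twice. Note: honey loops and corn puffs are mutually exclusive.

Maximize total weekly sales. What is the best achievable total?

2195

The ratio ordering already packs tightly: fruit rings + barley squares + granola A + maple flakes + muesli mix, 142 cm, 2195.
That's the maximum — no feasible swap from here does better than 2195.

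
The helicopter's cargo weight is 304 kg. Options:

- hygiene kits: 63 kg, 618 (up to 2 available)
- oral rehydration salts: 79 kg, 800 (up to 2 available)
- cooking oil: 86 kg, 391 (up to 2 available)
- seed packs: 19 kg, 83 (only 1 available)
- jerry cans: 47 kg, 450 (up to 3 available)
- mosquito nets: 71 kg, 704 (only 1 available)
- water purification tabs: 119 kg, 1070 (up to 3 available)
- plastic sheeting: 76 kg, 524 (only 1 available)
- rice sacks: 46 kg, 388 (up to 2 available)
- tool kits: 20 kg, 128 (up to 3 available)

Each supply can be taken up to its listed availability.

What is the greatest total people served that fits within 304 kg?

2964

Ranking by ratio (people served/kg): oral rehydration salts 10.13, mosquito nets 9.92, hygiene kits 9.81.
The ratio heuristic lands on hygiene kits + 2×oral rehydration salts + mosquito nets (2922) but leaves 12 kg idle.
The 71 kg tied up in mosquito nets is better spent on hygiene kits + tool kits — total rises to 2964 (304 kg).
That's the maximum — no swap from here does better than 2964.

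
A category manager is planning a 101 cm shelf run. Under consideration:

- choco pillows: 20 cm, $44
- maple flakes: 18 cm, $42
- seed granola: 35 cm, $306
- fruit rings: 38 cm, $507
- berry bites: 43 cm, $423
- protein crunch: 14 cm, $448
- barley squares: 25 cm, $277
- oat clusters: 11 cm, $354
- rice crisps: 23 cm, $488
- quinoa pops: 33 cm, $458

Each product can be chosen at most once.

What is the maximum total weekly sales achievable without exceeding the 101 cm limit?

A density-first pass picks maple flakes + protein crunch + oat clusters + rice crisps + quinoa pops — 1790 at 99 cm.
Replace maple flakes and quinoa pops with fruit rings: the trade gains 7 net, giving 1797 at 86 cm.
That's the maximum — no swap from here does better than 1797.

1797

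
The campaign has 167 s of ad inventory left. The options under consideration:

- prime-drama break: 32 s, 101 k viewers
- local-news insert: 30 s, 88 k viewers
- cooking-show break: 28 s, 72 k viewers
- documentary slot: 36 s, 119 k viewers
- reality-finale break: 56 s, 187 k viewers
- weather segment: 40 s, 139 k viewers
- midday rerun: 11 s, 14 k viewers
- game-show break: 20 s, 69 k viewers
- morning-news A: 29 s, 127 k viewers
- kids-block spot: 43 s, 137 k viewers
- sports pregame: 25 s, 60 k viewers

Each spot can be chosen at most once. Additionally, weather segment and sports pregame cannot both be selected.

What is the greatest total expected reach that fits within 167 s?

By expected reach per s: morning-news A 4.38, weather segment 3.48, game-show break 3.45, reality-finale break 3.34 lead.
Taking the top-ratio spots first gives reality-finale break + weather segment + midday rerun + game-show break + morning-news A for 536 (156 s).
But prime-drama break + local-news insert + documentary slot + weather segment + morning-news A fits in 167 s and reaches 574.

574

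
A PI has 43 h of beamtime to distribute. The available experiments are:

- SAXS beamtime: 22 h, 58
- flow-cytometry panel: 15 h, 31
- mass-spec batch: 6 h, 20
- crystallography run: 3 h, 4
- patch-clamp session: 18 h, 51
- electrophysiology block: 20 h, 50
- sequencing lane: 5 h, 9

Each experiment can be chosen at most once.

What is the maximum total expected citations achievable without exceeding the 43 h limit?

Taking the top-ratio experiments first gives flow-cytometry panel + mass-spec batch + crystallography run + patch-clamp session for 106 (42 h).
Dropping flow-cytometry panel and mass-spec batch frees 21 h; slotting in SAXS beamtime (22 h) lifts the total to 113 at 43 h.
Every other selection either busts 43 h or fails to beat 113.

113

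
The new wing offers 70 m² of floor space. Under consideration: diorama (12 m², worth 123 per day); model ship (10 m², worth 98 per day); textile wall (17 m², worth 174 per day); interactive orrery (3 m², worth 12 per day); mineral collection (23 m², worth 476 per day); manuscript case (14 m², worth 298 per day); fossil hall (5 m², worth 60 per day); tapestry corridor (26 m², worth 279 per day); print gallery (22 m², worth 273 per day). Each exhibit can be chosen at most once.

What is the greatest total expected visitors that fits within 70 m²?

1145

Filling by ratio: interactive orrery + mineral collection + manuscript case + fossil hall + print gallery for 1119, with 3 m² left unused.
Dropping interactive orrery and fossil hall frees 8 m²; slotting in model ship (10 m²) lifts the total to 1145 at 69 m².
An exhaustive check of the 512 subsets confirms 1145.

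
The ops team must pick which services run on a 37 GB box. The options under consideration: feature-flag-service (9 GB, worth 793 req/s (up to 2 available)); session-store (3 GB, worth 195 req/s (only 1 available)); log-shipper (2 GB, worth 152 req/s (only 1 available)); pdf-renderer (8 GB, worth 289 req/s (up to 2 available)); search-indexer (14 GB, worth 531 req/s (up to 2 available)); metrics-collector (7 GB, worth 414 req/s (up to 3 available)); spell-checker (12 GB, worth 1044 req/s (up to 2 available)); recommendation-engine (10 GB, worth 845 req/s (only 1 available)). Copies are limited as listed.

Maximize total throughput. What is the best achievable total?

3128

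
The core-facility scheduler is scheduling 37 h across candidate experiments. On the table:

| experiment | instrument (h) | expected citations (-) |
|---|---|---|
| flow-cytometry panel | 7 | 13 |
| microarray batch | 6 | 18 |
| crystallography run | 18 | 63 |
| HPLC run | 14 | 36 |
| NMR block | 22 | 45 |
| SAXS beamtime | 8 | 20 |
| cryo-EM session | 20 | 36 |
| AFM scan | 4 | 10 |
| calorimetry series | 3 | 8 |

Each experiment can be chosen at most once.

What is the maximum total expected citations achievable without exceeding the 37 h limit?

By expected citations per h: crystallography run 3.50, microarray batch 3.00, calorimetry series 2.67 lead.
A density-first pass picks microarray batch + crystallography run + SAXS beamtime + calorimetry series — 109 at 35 h.
The 3 h tied up in calorimetry series is better spent on AFM scan — total rises to 111 (36 h).
The spare 1 h is too small for any remaining experiment, and no exchange beats 111.

111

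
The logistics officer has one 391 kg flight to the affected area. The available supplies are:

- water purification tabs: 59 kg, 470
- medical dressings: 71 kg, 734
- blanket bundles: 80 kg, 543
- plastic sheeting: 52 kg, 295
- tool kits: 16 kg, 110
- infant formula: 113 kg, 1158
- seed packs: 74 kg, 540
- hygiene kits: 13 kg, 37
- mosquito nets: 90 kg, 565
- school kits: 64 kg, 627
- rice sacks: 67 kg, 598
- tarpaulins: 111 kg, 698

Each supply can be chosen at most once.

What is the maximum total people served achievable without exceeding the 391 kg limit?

3697

The ratio ordering already packs tightly: water purification tabs + medical dressings + tool kits + infant formula + school kits + rice sacks, 390 kg, 3697.
That's the maximum — no swap from here does better than 3697.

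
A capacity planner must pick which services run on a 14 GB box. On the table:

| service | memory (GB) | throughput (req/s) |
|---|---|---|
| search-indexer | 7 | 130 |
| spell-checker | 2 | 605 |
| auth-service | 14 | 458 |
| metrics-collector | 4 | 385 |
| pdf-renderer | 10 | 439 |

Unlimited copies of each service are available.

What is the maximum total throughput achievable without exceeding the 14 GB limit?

4235

Density check — spell-checker 302.50, metrics-collector 96.25, pdf-renderer 43.90, auth-service 32.71 are the best per GB.
7×spell-checker uses 14 of the 14 GB and totals 4235.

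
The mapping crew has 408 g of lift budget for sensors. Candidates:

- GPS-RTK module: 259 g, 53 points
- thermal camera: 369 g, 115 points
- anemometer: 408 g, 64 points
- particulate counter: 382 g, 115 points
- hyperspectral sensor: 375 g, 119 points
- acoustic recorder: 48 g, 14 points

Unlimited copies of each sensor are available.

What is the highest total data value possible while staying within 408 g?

119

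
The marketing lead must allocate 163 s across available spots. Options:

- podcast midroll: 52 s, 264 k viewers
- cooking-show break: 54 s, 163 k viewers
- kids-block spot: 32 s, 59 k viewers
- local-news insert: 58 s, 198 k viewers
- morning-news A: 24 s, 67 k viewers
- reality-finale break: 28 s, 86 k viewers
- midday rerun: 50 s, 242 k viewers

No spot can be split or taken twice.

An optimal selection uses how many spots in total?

The maximum expected reach within 163 s is 704.
One optimal bundle: podcast midroll + local-news insert + midday rerun (160 s).
Every optimal selection uses 3 spots.

3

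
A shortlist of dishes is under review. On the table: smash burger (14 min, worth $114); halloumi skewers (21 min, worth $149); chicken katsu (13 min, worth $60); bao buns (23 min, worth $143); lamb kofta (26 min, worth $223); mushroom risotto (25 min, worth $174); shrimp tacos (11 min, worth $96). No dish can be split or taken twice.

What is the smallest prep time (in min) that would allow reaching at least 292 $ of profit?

Need the lightest bundle worth ≥ 292.
lamb kofta + shrimp tacos reaches 319 using 37 min.
Any bundle with less than 37 min falls short of 292.

37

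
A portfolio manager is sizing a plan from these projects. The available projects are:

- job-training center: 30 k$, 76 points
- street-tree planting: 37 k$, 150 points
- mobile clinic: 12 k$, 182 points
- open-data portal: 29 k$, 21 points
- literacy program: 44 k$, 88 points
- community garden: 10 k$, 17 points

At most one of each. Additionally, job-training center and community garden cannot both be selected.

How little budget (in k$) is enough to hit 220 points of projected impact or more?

42

Need the lightest bundle worth ≥ 220.
job-training center + mobile clinic: 258 projected impact at 42 k$.
No combination under 42 k$ hits 220.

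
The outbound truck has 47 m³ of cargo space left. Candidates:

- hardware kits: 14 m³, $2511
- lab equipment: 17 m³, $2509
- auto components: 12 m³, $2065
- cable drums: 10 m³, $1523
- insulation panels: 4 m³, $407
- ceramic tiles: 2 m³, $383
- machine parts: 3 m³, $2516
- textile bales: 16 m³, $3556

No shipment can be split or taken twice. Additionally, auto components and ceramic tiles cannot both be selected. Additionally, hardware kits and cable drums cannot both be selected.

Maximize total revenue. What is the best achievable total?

10648

Best packing: hardware kits + auto components + machine parts + textile bales — 45 m³, 10648 total.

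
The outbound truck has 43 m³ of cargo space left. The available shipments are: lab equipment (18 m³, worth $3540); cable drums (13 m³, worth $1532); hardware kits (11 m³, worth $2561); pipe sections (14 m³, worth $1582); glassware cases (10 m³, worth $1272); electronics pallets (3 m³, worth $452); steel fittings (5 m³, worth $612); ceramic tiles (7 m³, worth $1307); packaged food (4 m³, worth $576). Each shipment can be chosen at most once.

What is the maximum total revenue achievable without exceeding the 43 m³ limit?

8436

By revenue per m³: hardware kits 232.82, lab equipment 196.67, ceramic tiles 186.71 lead.
Taking lab equipment + hardware kits + electronics pallets + ceramic tiles + packaged food: 43 m³ used, 8436 in revenue.
Nothing else within 43 m³ beats 8436.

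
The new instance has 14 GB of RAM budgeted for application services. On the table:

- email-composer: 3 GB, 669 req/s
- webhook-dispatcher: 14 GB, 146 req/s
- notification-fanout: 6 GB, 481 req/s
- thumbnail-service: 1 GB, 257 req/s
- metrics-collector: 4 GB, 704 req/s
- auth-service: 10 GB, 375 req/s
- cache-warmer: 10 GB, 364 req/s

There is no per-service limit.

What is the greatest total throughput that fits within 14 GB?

The ratio ordering already packs tightly: 14×thumbnail-service, 14 GB, 3598.

3598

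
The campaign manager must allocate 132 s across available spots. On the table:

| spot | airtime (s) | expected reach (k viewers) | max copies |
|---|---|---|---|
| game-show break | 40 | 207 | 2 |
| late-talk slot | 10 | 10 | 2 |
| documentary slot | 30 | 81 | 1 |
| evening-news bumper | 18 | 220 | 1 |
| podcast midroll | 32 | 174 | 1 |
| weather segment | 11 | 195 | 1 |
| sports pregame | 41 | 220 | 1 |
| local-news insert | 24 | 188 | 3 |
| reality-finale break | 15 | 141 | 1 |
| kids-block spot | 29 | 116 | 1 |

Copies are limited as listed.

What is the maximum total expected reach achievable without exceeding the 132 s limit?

1139

A density-first pass picks late-talk slot + evening-news bumper + weather segment + 3×local-news insert + reality-finale break — 1130 at 126 s.
The 34 s tied up in late-talk slot and local-news insert is better spent on game-show break — total rises to 1139 (132 s).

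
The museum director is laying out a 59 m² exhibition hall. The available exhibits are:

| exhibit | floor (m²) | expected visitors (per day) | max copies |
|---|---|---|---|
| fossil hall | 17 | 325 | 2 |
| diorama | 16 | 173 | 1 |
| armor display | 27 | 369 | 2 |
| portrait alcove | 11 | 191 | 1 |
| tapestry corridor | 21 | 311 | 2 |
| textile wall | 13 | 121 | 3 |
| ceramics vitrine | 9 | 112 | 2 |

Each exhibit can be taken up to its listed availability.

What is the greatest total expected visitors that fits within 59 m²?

Density check — fossil hall 19.12, portrait alcove 17.36, tapestry corridor 14.81 are the best per m².
Filling by ratio: 2×fossil hall + portrait alcove + ceramics vitrine for 953, with 5 m² left unused.
Dropping ceramics vitrine frees 9 m²; slotting in textile wall (13 m²) lifts the total to 962 at 58 m².

962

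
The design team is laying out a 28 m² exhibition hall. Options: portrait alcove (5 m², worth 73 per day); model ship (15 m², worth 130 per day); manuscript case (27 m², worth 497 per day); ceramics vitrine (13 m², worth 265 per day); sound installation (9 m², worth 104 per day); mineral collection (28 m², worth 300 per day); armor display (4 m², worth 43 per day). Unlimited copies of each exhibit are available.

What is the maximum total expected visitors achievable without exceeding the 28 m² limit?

By expected visitors per m²: ceramics vitrine 20.38, manuscript case 18.41, portrait alcove 14.60 lead.
Best packing: 2×ceramics vitrine — 26 m², 530 total.

530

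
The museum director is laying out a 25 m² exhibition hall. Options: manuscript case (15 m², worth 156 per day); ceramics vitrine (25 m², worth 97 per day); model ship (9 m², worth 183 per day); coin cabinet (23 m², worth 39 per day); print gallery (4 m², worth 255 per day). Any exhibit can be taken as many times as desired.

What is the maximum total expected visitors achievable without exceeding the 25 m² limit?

1530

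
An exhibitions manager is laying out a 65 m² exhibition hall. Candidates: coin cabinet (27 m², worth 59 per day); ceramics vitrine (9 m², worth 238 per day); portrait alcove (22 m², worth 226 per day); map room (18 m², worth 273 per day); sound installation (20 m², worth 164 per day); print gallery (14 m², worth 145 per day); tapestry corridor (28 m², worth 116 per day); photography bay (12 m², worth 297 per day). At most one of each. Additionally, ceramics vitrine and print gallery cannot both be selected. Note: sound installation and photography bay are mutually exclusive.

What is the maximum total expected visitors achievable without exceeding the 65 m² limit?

1034

Density check — ceramics vitrine 26.44, photography bay 24.75, map room 15.17 are the best per m².
Best packing: ceramics vitrine + portrait alcove + map room + photography bay — 61 m², 1034 total.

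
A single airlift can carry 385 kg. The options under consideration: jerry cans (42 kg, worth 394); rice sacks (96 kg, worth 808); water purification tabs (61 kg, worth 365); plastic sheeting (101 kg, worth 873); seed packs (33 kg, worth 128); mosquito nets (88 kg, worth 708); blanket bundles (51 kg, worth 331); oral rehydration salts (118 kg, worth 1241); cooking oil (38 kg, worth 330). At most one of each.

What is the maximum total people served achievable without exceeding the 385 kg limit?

The ratio heuristic lands on jerry cans + plastic sheeting + seed packs + blanket bundles + oral rehydration salts + cooking oil (3297) but leaves 2 kg idle.
But jerry cans + rice sacks + mosquito nets + oral rehydration salts + cooking oil fits in 382 kg and reaches 3481.
The spare 3 kg is too small for any remaining supply, and no exchange beats 3481.

3481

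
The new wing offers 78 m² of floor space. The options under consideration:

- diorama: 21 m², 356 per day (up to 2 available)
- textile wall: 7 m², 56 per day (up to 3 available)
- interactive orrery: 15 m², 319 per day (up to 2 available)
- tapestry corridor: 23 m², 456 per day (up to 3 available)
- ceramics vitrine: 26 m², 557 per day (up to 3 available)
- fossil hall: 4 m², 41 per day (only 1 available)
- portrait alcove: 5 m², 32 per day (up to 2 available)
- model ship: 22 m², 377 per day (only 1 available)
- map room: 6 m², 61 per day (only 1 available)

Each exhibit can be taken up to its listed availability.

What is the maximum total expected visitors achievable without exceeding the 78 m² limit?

By expected visitors per m²: ceramics vitrine 21.42, interactive orrery 21.27, tapestry corridor 19.83 lead.
Best packing: 3×ceramics vitrine — 78 m², 1671 total.

1671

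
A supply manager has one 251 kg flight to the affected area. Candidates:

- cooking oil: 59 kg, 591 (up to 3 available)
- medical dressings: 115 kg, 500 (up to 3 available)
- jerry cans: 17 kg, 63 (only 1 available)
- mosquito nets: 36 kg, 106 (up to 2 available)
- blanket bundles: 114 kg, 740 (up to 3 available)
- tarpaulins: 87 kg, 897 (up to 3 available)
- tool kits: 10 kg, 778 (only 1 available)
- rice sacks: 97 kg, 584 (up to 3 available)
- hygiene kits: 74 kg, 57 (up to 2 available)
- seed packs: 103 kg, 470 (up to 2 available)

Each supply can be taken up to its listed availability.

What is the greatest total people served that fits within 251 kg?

3163

Density check — tool kits 77.80, tarpaulins 10.31, cooking oil 10.02 are the best per kg.
Cooking oil + 2×tarpaulins + tool kits uses 243 of the 251 kg and totals 3163.
Nothing else within 251 kg beats 3163.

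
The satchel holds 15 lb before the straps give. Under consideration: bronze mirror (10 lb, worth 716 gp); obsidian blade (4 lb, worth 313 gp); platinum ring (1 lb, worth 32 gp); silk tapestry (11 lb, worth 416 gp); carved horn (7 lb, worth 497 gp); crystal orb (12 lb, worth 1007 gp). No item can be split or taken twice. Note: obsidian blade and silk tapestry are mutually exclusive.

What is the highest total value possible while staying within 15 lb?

Density check — crystal orb 83.92, obsidian blade 78.25, bronze mirror 71.60, carved horn 71.00 are the best per lb.
The ratio heuristic lands on platinum ring + crystal orb (1039) but leaves 2 lb idle.
The 12 lb tied up in crystal orb is better spent on bronze mirror + obsidian blade — total rises to 1061 (15 lb).
No other feasible combination exceeds 1061.

1061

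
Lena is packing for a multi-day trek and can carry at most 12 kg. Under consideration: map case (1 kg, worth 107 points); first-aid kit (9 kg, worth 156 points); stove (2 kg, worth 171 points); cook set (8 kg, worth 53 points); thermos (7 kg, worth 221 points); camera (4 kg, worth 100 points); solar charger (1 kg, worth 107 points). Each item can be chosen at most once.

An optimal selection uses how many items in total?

The maximum utility within 12 kg is 606.
One optimal bundle: map case + stove + thermos + solar charger (11 kg).
All optima have 4 items.

4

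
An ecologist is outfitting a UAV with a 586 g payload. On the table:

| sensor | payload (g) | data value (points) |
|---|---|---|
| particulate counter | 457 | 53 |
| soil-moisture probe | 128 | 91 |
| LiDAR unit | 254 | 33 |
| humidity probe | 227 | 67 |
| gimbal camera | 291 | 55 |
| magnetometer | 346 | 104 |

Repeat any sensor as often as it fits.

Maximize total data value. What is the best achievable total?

364

Ranking by ratio (data value/g): soil-moisture probe 0.71, magnetometer 0.30, humidity probe 0.30.
Best packing: 4×soil-moisture probe — 512 g, 364 total.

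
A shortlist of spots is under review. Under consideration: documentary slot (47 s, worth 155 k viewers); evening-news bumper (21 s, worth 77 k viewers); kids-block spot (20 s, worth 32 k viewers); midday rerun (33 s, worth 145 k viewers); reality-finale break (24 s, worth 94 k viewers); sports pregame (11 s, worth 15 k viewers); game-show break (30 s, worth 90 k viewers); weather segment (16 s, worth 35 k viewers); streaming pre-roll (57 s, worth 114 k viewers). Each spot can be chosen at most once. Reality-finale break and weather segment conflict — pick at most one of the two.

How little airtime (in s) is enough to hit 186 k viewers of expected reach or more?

54

Minimise s subject to total expected reach ≥ 186.
evening-news bumper + midday rerun: 222 expected reach at 54 s.
No combination under 54 s hits 186.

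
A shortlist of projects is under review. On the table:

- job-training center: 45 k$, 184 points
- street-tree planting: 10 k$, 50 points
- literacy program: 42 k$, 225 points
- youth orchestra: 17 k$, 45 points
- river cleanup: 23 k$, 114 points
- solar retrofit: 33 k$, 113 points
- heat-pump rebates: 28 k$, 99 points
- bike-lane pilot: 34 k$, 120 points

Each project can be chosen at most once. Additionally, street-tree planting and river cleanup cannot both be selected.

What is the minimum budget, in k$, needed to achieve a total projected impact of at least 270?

52

Look for the lowest-budget combination reaching 270.
street-tree planting + literacy program reaches 275 using 52 k$.
Any bundle with less than 52 k$ falls short of 270.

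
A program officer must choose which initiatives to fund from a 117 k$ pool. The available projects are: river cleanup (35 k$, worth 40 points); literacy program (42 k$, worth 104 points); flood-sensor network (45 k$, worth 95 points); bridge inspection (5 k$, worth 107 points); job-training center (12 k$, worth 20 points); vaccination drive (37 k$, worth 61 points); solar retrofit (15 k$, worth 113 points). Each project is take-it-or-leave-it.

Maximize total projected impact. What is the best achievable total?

Ranking by ratio (projected impact/k$): bridge inspection 21.40, solar retrofit 7.53, literacy program 2.48.
Literacy program + flood-sensor network + bridge inspection + solar retrofit uses 107 of the 117 k$ and totals 419.
No other feasible combination exceeds 419.

419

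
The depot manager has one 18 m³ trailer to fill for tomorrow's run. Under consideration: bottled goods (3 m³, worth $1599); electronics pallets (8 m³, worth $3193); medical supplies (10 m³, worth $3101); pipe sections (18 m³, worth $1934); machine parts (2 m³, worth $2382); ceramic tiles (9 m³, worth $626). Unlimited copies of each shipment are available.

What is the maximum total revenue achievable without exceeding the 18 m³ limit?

21438

By revenue per m³: machine parts 1191.00, bottled goods 533.00, electronics pallets 399.12 lead.
9×machine parts uses 18 of the 18 m³ and totals 21438.
No other feasible combination exceeds 21438.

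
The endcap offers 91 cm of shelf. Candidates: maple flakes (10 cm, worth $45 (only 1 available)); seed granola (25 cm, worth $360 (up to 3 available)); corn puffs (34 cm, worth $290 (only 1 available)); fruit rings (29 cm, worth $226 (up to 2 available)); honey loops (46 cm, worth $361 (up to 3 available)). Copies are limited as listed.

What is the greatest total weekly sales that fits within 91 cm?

Density check — seed granola 14.40, corn puffs 8.53, honey loops 7.85, fruit rings 7.79 are the best per cm.
Taking maple flakes + 3×seed granola: 85 cm used, 1125 in weekly sales.
Nothing else within 91 cm beats 1125.

1125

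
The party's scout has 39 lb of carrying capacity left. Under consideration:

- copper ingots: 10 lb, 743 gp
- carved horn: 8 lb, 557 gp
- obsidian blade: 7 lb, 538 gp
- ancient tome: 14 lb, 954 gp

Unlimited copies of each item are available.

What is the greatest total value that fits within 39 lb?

Taking the top-ratio items first gives 5×obsidian blade for 2690 (35 lb).
Dropping 2×obsidian blade frees 14 lb; slotting in copper ingots + carved horn (18 lb) lifts the total to 2914 at 39 lb.

2914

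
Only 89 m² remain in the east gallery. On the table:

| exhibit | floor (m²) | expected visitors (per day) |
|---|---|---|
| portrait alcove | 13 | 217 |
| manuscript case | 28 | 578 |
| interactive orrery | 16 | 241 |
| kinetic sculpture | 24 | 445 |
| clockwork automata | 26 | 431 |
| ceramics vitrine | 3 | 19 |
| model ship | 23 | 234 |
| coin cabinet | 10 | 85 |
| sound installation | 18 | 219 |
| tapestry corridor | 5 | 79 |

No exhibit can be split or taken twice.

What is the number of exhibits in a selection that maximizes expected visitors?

6

Best achievable expected visitors is 1579.
portrait alcove + manuscript case + interactive orrery + kinetic sculpture + ceramics vitrine + tapestry corridor hits 1579 at 89 m².
Every optimal selection uses 6 exhibits.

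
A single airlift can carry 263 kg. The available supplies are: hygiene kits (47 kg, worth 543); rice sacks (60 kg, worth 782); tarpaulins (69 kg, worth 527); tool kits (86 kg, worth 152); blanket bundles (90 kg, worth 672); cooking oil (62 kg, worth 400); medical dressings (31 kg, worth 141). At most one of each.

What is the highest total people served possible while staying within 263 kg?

Greedy by ratio would take hygiene kits + rice sacks + tarpaulins + cooking oil: 238 kg used, total 2252.
Replace tarpaulins with blanket bundles: the trade gains 145 net, giving 2397 at 259 kg.

2397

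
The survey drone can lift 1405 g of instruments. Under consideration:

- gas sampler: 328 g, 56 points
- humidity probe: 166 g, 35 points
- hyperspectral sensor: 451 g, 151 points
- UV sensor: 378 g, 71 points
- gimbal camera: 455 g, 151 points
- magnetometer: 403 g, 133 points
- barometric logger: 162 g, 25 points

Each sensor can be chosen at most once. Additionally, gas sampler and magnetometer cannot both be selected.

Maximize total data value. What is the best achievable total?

The ratio ordering already packs tightly: hyperspectral sensor + gimbal camera + magnetometer, 1309 g, 435.

435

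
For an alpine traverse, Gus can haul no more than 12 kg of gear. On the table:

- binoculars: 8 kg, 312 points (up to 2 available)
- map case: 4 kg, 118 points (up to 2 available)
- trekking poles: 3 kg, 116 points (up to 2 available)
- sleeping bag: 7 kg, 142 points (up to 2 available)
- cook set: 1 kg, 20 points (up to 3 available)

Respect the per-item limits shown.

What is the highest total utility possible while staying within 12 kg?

Density check — binoculars 39.00, trekking poles 38.67, map case 29.50, sleeping bag 20.29 are the best per kg.
The ratio ordering already packs tightly: binoculars + trekking poles + cook set, 12 kg, 448.
That's the maximum — no swap from here does better than 448.

448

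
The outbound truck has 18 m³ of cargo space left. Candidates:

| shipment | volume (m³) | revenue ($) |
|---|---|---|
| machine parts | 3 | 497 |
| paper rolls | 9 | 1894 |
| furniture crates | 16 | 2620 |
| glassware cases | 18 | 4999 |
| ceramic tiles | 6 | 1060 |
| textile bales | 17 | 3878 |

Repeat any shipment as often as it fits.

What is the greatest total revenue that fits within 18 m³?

4999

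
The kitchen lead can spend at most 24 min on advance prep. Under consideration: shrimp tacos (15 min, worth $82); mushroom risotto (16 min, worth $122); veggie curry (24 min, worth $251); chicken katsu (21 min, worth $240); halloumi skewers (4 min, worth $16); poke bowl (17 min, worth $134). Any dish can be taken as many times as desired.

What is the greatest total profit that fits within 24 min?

251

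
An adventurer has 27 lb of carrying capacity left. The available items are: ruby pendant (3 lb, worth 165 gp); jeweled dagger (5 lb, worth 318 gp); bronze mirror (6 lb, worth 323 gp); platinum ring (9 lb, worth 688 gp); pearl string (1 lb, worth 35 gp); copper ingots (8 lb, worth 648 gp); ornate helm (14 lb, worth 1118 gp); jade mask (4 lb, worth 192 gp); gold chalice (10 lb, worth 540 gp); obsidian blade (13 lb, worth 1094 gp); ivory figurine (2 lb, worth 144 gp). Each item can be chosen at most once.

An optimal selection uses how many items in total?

2

Optimal total is 2212.
ornate helm + obsidian blade hits 2212 at 27 lb.
All optima have 2 items.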